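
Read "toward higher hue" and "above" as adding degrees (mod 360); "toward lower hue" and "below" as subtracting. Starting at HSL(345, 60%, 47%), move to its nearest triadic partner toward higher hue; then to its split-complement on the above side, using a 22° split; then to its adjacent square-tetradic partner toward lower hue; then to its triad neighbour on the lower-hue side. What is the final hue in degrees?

97°

+120° (triadic ↑): 345 + 120 = 465 → 465 − 360 = 105°
+202° (split-comp 22° ↑): 105 + 202 = 307°
−90° (square ↓): 307 − 90 = 217°
−120° (triadic ↓): 217 − 120 = 97°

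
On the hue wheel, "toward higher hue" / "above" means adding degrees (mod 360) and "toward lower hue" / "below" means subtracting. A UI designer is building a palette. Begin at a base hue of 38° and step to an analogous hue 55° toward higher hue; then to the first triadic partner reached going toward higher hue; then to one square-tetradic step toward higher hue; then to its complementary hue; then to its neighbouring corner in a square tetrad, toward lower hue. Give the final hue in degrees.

+55° (analog 55° ↑): 38 + 55 = 93°
+120° (triadic ↑): 93 + 120 = 213°
+90° (square ↑): 213 + 90 = 303°
+180° (complement): 303 + 180 = 483 → 483 − 360 = 123°
−90° (square ↓): 123 − 90 = 33°

33°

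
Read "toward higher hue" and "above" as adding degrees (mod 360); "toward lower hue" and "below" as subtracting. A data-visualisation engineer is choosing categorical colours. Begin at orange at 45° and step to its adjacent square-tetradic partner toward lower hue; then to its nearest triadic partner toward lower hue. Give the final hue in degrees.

195°

45 − 90 = -45 → -45 + 360 = 315°   (square ↓)
315 − 120 = 195°   (triadic ↓)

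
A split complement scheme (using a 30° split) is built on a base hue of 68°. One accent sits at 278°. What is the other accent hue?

218°

Split-complementary hues sit 30° either side of the complement.
Complement of the base 68°: 68 + 180 = 248°
The given accent 278° is 30° one side of 248°; the other accent sits 30° the other side: 248 − 30 = 218°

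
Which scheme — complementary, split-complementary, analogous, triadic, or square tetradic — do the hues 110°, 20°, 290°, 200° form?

square tetradic

Sort the hues: 20°, 110°, 200°, 290°.
Successive gaps around the wheel: 90°, 90°, 90°, 90°.
Four hues every 90° form a square tetradic scheme.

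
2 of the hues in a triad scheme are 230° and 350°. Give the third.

A triad places three hues 120° apart.
The full set through 230° is {110°, 230°, 350°}.
Given {230°, 350°}, the missing hue is 110°.

110°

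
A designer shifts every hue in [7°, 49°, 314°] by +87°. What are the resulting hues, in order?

7 + 87 = 94°
49 + 87 = 136°
314 + 87 = 401 → 401 − 360 = 41°

94°, 136°, 41°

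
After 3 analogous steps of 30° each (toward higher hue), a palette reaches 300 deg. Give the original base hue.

3 steps of 30° (toward higher hue) give a net shift of +90°.
Start = end − shift: 300 − 90 = 210°

210°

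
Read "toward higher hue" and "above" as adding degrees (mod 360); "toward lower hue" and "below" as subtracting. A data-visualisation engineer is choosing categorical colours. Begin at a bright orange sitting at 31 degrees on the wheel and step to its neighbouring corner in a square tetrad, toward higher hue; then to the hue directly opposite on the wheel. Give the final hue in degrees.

square ↑ +90°: 31 + 90 = 121°
complement +180°: 121 + 180 = 301°

301°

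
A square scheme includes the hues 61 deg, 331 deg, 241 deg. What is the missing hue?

151°

A square tetradic scheme places four hues every 90°.
The full set through 61° is {61°, 151°, 241°, 331°}.
Given {61°, 241°, 331°}, the missing hue is 151°.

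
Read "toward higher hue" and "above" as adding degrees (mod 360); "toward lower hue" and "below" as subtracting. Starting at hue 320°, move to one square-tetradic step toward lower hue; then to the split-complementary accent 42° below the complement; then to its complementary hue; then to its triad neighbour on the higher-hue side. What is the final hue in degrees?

308°

−90° (square ↓): 320 − 90 = 230°
+138° (split-comp 42° ↓): 230 + 138 = 368 → 368 − 360 = 8°
+180° (complement): 8 + 180 = 188°
+120° (triadic ↑): 188 + 120 = 308°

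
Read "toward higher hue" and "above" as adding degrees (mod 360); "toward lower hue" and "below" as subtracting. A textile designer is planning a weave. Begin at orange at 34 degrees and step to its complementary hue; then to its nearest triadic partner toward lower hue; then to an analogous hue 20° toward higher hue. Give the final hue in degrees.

complement +180°: 34 + 180 = 214°
triadic ↓ −120°: 214 − 120 = 94°
analog 20° ↑ +20°: 94 + 20 = 114°

114°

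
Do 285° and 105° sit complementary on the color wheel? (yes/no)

yes

Angular distance: |285 − 105| = 180 = 180°.
Complementary requires 180°.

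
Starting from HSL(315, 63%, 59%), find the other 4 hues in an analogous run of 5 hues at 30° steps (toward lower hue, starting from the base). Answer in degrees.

285°, 255°, 225° and 195°

Analogous hues sit every 30° along the wheel.
315 − 30 = 285°
315 − 60 = 255°
315 − 90 = 225°
315 − 120 = 195°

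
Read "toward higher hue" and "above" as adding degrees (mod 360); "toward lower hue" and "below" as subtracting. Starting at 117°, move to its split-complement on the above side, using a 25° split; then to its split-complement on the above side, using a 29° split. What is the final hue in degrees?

+205° (split-comp 25° ↑): 117 + 205 = 322°
+209° (split-comp 29° ↑): 322 + 209 = 531 → 531 − 360 = 171°

171°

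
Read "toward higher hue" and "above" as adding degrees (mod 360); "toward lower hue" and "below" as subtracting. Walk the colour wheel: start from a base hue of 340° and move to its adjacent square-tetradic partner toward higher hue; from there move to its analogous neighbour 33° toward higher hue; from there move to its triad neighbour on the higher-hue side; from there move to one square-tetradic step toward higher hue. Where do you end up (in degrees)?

313°

340 + 90 = 430 → 430 − 360 = 70°   (square ↑)
70 + 33 = 103°   (analog 33° ↑)
103 + 120 = 223°   (triadic ↑)
223 + 90 = 313°   (square ↑)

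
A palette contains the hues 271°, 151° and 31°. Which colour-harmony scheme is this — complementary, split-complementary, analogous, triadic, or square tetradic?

Sort the hues: 31°, 151°, 271°.
Successive gaps around the wheel: 120°, 120°, 120°.
Three hues equally spaced 120° apart form a triad.

triadic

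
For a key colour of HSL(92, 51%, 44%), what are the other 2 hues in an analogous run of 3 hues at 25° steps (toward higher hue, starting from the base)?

Analogous hues sit every 25° along the wheel.
92 + 25 = 117°
92 + 50 = 142°

117° and 142°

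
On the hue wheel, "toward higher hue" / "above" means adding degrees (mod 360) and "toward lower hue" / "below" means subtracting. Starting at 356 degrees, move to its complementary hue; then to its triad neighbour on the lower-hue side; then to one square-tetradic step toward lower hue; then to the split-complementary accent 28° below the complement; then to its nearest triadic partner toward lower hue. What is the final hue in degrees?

complement +180°: 356 + 180 = 536 → 536 − 360 = 176°
triadic ↓ −120°: 176 − 120 = 56°
square ↓ −90°: 56 − 90 = -34 → -34 + 360 = 326°
split-comp 28° ↓ +152°: 326 + 152 = 478 → 478 − 360 = 118°
triadic ↓ −120°: 118 − 120 = -2 → -2 + 360 = 358°

358°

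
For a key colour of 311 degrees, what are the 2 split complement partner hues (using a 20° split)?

Split-complementary hues sit 20° either side of the complement.
Complement of 311 degrees: 311 + 180 = 491 → 491 − 360 = 131°
131 − 20 = 111°
131 + 20 = 151°

111° and 151°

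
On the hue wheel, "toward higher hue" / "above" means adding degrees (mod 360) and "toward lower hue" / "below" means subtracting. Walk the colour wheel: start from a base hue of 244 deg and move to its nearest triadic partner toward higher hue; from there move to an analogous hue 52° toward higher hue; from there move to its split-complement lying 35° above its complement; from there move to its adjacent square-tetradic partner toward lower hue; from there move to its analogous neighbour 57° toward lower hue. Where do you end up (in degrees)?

124°

+120° (triadic ↑): 244 + 120 = 364 → 364 − 360 = 4°
+52° (analog 52° ↑): 4 + 52 = 56°
+215° (split-comp 35° ↑): 56 + 215 = 271°
−90° (square ↓): 271 − 90 = 181°
−57° (analog 57° ↓): 181 − 57 = 124°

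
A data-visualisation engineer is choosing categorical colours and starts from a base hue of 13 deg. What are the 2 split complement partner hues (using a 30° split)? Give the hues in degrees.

163° and 223°

Complement of 13 deg: 13 + 180 = 193°
193 − 30 = 163°
193 + 30 = 223°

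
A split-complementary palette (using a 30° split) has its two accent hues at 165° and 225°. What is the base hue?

15°

The accents sit 30° either side of the complement, so the complement is their short-arc midpoint on the wheel.
Short-arc midpoint of 165° and 225°: 195°.
Base is 180° from the complement: 195 − 180 = 15°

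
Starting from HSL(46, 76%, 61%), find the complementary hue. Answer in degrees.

226°

The complement sits 180° across the wheel.
46 + 180 = 226°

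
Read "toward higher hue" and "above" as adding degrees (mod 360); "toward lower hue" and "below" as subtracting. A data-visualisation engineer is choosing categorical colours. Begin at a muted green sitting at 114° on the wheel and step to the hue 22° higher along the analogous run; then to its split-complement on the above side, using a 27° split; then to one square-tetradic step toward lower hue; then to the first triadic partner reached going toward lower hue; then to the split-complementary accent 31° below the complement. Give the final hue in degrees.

+22° (analog 22° ↑): 114 + 22 = 136°
+207° (split-comp 27° ↑): 136 + 207 = 343°
−90° (square ↓): 343 − 90 = 253°
−120° (triadic ↓): 253 − 120 = 133°
+149° (split-comp 31° ↓): 133 + 149 = 282°

282°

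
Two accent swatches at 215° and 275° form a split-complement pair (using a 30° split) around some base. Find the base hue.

65°

The accents sit 30° either side of the complement, so the complement is their short-arc midpoint on the wheel.
Short-arc midpoint of 215° and 275°: 245°.
Base is 180° from the complement: 245 − 180 = 65°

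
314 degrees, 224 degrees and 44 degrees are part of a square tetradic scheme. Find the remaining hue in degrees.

134°

A square tetradic scheme places four hues every 90°.
The full set through 44° is {44°, 134°, 224°, 314°}.
Given {44°, 224°, 314°}, the missing hue is 134°.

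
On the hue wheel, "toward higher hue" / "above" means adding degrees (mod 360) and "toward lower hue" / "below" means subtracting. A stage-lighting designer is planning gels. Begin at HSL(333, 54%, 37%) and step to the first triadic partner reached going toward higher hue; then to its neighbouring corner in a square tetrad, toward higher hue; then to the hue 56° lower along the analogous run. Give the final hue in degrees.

127°

+120° (triadic ↑): 333 + 120 = 453 → 453 − 360 = 93°
+90° (square ↑): 93 + 90 = 183°
−56° (analog 56° ↓): 183 − 56 = 127°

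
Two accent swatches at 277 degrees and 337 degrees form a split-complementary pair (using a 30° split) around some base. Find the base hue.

The accents sit 30° either side of the complement, so the complement is their short-arc midpoint on the wheel.
Short-arc midpoint of 277° and 337°: 307°.
Base is 180° from the complement: 307 − 180 = 127°

127°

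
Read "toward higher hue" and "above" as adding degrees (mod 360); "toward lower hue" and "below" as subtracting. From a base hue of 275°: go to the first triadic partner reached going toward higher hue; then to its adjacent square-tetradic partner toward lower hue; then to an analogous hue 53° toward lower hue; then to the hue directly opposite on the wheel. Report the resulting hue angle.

72°

triadic ↑ +120°: 275 + 120 = 395 → 395 − 360 = 35°
square ↓ −90°: 35 − 90 = -55 → -55 + 360 = 305°
analog 53° ↓ −53°: 305 − 53 = 252°
complement +180°: 252 + 180 = 432 → 432 − 360 = 72°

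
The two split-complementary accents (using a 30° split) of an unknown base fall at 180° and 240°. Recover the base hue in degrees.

The accents sit 30° either side of the complement, so the complement is their short-arc midpoint on the wheel.
Short-arc midpoint of 180° and 240°: 210°.
Base is 180° from the complement: 210 − 180 = 30°

30°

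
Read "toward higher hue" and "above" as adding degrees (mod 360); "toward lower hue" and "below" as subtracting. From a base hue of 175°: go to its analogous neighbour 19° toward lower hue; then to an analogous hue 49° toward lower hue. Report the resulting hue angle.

175 − 19 = 156°   (analog 19° ↓)
156 − 49 = 107°   (analog 49° ↓)

107°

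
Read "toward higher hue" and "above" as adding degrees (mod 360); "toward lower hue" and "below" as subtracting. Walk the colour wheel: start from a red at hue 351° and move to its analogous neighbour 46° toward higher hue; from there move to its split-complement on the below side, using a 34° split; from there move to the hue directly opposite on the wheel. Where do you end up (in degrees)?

3°

analog 46° ↑ +46°: 351 + 46 = 397 → 397 − 360 = 37°
split-comp 34° ↓ +146°: 37 + 146 = 183°
complement +180°: 183 + 180 = 363 → 363 − 360 = 3°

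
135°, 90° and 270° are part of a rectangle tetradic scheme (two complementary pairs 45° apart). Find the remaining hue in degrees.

A rectangular tetradic uses two complementary pairs 45° apart: offsets 0°, 45°, 180°, 225°.
Among {90°, 135°, 270°}, 270° and 90° are a 180° pair.
The remaining hue 135° needs its own complement: 135 + 180 = 315°

315°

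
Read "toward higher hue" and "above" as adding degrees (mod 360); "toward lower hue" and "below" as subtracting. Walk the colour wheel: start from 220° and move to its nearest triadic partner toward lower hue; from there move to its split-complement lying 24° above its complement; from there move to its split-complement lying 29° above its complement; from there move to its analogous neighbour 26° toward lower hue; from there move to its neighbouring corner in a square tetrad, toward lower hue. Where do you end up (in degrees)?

220 − 120 = 100°   (triadic ↓)
100 + 204 = 304°   (split-comp 24° ↑)
304 + 209 = 513 → 513 − 360 = 153°   (split-comp 29° ↑)
153 − 26 = 127°   (analog 26° ↓)
127 − 90 = 37°   (square ↓)

37°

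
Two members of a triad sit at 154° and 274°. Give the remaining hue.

A triad spaces three hues 120° apart.
The full set is {34°, 154°, 274°}.

34°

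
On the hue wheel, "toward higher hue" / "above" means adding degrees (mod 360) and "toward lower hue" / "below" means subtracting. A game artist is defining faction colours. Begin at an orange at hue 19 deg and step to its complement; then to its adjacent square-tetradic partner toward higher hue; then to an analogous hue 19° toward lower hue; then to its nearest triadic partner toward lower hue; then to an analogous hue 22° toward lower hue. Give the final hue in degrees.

128°

complement +180°: 19 + 180 = 199°
square ↑ +90°: 199 + 90 = 289°
analog 19° ↓ −19°: 289 − 19 = 270°
triadic ↓ −120°: 270 − 120 = 150°
analog 22° ↓ −22°: 150 − 22 = 128°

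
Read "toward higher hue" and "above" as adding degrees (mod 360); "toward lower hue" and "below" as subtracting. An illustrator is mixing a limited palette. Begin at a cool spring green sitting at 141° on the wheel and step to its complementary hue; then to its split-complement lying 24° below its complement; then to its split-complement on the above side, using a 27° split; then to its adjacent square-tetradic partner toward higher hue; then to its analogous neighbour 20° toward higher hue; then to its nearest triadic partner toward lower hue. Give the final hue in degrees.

314°

141 + 180 = 321°   (complement)
321 + 156 = 477 → 477 − 360 = 117°   (split-comp 24° ↓)
117 + 207 = 324°   (split-comp 27° ↑)
324 + 90 = 414 → 414 − 360 = 54°   (square ↑)
54 + 20 = 74°   (analog 20° ↑)
74 − 120 = -46 → -46 + 360 = 314°   (triadic ↓)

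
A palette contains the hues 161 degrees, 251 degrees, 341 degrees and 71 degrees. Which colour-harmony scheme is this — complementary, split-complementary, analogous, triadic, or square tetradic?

Sort the hues: 71°, 161°, 251°, 341°.
Successive gaps around the wheel: 90°, 90°, 90°, 90°.
Four hues every 90° form a square tetradic scheme.

square tetradic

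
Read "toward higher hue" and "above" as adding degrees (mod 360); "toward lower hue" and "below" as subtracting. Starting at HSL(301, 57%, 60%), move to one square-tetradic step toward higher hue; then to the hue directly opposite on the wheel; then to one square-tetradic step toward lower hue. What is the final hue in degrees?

square ↑ +90°: 301 + 90 = 391 → 391 − 360 = 31°
complement +180°: 31 + 180 = 211°
square ↓ −90°: 211 − 90 = 121°

121°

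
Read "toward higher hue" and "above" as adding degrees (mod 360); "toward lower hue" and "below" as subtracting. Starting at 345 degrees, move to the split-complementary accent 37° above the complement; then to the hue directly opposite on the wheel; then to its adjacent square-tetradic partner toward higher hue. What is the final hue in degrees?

112°

+217° (split-comp 37° ↑): 345 + 217 = 562 → 562 − 360 = 202°
+180° (complement): 202 + 180 = 382 → 382 − 360 = 22°
+90° (square ↑): 22 + 90 = 112°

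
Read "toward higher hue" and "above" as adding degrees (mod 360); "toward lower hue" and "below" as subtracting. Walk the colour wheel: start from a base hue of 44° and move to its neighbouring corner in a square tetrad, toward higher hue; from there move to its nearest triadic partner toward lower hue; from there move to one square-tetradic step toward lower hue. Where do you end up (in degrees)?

284°

44 + 90 = 134°   (square ↑)
134 − 120 = 14°   (triadic ↓)
14 − 90 = -76 → -76 + 360 = 284°   (square ↓)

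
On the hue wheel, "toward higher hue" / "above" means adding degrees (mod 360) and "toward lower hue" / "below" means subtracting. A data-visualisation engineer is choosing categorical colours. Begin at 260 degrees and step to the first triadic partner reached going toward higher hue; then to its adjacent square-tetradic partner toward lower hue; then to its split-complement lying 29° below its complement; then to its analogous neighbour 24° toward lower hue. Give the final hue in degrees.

triadic ↑ +120°: 260 + 120 = 380 → 380 − 360 = 20°
square ↓ −90°: 20 − 90 = -70 → -70 + 360 = 290°
split-comp 29° ↓ +151°: 290 + 151 = 441 → 441 − 360 = 81°
analog 24° ↓ −24°: 81 − 24 = 57°

57°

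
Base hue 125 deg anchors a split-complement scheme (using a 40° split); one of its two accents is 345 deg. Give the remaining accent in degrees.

Split-complementary hues sit 40° either side of the complement.
Complement of the base 125°: 125 + 180 = 305°
The given accent 345° is 40° one side of 305°; the other accent sits 40° the other side: 305 − 40 = 265°

265°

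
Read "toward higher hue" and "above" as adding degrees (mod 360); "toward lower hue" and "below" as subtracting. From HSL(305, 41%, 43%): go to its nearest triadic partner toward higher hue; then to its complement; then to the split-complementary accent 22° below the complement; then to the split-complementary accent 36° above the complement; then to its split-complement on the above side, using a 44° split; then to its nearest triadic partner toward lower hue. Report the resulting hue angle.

+120° (triadic ↑): 305 + 120 = 425 → 425 − 360 = 65°
+180° (complement): 65 + 180 = 245°
+158° (split-comp 22° ↓): 245 + 158 = 403 → 403 − 360 = 43°
+216° (split-comp 36° ↑): 43 + 216 = 259°
+224° (split-comp 44° ↑): 259 + 224 = 483 → 483 − 360 = 123°
−120° (triadic ↓): 123 − 120 = 3°

3°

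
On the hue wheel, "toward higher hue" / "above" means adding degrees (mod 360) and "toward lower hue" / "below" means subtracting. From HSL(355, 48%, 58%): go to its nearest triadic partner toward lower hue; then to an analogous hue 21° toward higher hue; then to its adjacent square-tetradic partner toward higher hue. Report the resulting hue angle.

triadic ↓ −120°: 355 − 120 = 235°
analog 21° ↑ +21°: 235 + 21 = 256°
square ↑ +90°: 256 + 90 = 346°

346°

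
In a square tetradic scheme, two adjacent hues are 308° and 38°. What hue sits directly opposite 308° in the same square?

A square tetradic scheme places four hues 90° apart; opposite corners are 180° apart.
308 + 180 = 488 → 488 − 360 = 128°

128°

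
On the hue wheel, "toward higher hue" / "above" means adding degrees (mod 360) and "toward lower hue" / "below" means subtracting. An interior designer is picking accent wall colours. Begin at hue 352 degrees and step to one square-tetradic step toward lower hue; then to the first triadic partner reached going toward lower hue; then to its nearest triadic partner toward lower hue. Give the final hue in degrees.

22°

square ↓ −90°: 352 − 90 = 262°
triadic ↓ −120°: 262 − 120 = 142°
triadic ↓ −120°: 142 − 120 = 22°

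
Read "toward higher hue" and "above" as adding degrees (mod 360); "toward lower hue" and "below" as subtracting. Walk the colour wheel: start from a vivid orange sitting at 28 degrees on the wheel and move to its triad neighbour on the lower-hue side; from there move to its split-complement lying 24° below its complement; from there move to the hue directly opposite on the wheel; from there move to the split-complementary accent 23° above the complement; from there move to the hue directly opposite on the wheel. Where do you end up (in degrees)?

267°

28 − 120 = -92 → -92 + 360 = 268°   (triadic ↓)
268 + 156 = 424 → 424 − 360 = 64°   (split-comp 24° ↓)
64 + 180 = 244°   (complement)
244 + 203 = 447 → 447 − 360 = 87°   (split-comp 23° ↑)
87 + 180 = 267°   (complement)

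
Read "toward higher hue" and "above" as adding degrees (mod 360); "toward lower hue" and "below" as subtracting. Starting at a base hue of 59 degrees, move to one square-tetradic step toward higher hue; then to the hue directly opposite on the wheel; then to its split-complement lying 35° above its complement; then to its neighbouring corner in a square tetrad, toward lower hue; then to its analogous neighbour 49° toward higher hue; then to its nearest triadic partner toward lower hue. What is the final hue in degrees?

+90° (square ↑): 59 + 90 = 149°
+180° (complement): 149 + 180 = 329°
+215° (split-comp 35° ↑): 329 + 215 = 544 → 544 − 360 = 184°
−90° (square ↓): 184 − 90 = 94°
+49° (analog 49° ↑): 94 + 49 = 143°
−120° (triadic ↓): 143 − 120 = 23°

23°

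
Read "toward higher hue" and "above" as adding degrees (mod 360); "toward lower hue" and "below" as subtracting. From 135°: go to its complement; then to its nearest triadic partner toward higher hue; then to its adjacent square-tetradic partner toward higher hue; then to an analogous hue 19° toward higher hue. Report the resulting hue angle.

complement +180°: 135 + 180 = 315°
triadic ↑ +120°: 315 + 120 = 435 → 435 − 360 = 75°
square ↑ +90°: 75 + 90 = 165°
analog 19° ↑ +19°: 165 + 19 = 184°

184°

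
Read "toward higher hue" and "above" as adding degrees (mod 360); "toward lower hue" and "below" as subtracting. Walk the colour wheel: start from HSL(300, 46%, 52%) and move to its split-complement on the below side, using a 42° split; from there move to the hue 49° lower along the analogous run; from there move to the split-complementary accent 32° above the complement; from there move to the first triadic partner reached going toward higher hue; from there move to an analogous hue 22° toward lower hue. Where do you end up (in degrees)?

300 + 138 = 438 → 438 − 360 = 78°   (split-comp 42° ↓)
78 − 49 = 29°   (analog 49° ↓)
29 + 212 = 241°   (split-comp 32° ↑)
241 + 120 = 361 → 361 − 360 = 1°   (triadic ↑)
1 − 22 = -21 → -21 + 360 = 339°   (analog 22° ↓)

339°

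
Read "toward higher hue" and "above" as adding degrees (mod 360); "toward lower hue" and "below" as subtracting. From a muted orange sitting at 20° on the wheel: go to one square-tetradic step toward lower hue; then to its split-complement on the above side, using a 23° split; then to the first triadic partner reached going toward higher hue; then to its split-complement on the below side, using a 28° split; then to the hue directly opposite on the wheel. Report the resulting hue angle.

225°

−90° (square ↓): 20 − 90 = -70 → -70 + 360 = 290°
+203° (split-comp 23° ↑): 290 + 203 = 493 → 493 − 360 = 133°
+120° (triadic ↑): 133 + 120 = 253°
+152° (split-comp 28° ↓): 253 + 152 = 405 → 405 − 360 = 45°
+180° (complement): 45 + 180 = 225°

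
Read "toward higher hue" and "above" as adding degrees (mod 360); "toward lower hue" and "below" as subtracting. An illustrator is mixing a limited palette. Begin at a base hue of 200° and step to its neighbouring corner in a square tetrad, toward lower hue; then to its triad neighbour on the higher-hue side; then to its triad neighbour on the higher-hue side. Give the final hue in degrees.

350°

200 − 90 = 110°   (square ↓)
110 + 120 = 230°   (triadic ↑)
230 + 120 = 350°   (triadic ↑)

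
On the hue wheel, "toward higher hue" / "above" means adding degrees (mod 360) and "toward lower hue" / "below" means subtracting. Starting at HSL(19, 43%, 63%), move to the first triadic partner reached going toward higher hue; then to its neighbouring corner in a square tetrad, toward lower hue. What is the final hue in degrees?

triadic ↑ +120°: 19 + 120 = 139°
square ↓ −90°: 139 − 90 = 49°

49°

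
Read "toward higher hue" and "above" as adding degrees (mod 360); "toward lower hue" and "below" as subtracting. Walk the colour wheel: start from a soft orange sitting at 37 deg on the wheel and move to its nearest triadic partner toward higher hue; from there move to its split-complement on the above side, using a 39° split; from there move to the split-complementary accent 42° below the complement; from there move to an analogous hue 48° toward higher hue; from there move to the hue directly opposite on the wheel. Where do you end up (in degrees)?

22°

+120° (triadic ↑): 37 + 120 = 157°
+219° (split-comp 39° ↑): 157 + 219 = 376 → 376 − 360 = 16°
+138° (split-comp 42° ↓): 16 + 138 = 154°
+48° (analog 48° ↑): 154 + 48 = 202°
+180° (complement): 202 + 180 = 382 → 382 − 360 = 22°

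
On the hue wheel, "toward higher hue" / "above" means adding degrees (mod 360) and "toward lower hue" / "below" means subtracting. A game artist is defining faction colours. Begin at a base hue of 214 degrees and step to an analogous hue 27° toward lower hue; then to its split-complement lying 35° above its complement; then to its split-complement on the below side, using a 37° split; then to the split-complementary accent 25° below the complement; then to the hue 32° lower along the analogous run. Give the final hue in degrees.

214 − 27 = 187°   (analog 27° ↓)
187 + 215 = 402 → 402 − 360 = 42°   (split-comp 35° ↑)
42 + 143 = 185°   (split-comp 37° ↓)
185 + 155 = 340°   (split-comp 25° ↓)
340 − 32 = 308°   (analog 32° ↓)

308°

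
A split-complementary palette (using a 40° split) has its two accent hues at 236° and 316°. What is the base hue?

96°

The accents sit 40° either side of the complement, so the complement is their short-arc midpoint on the wheel.
Short-arc midpoint of 236° and 316°: 276°.
Base is 180° from the complement: 276 − 180 = 96°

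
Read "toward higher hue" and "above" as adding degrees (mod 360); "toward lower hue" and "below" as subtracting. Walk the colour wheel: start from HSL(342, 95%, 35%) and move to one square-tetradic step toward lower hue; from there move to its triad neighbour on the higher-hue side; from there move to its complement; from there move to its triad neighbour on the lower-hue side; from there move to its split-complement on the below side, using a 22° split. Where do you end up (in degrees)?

−90° (square ↓): 342 − 90 = 252°
+120° (triadic ↑): 252 + 120 = 372 → 372 − 360 = 12°
+180° (complement): 12 + 180 = 192°
−120° (triadic ↓): 192 − 120 = 72°
+158° (split-comp 22° ↓): 72 + 158 = 230°

230°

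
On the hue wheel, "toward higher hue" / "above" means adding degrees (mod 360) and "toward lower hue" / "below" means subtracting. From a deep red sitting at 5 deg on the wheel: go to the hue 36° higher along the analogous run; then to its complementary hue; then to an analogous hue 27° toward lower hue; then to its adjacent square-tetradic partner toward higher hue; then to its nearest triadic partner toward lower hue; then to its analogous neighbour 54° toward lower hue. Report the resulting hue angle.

5 + 36 = 41°   (analog 36° ↑)
41 + 180 = 221°   (complement)
221 − 27 = 194°   (analog 27° ↓)
194 + 90 = 284°   (square ↑)
284 − 120 = 164°   (triadic ↓)
164 − 54 = 110°   (analog 54° ↓)

110°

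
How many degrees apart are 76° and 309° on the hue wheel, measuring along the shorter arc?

|76 − 309| = 233.
The shorter arc is 360 − 233 = 127°.

127°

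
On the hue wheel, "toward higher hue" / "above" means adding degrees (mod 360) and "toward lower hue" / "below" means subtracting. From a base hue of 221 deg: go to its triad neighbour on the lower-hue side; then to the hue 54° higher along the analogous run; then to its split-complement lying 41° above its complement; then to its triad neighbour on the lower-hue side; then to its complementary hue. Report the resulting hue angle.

221 − 120 = 101°   (triadic ↓)
101 + 54 = 155°   (analog 54° ↑)
155 + 221 = 376 → 376 − 360 = 16°   (split-comp 41° ↑)
16 − 120 = -104 → -104 + 360 = 256°   (triadic ↓)
256 + 180 = 436 → 436 − 360 = 76°   (complement)

76°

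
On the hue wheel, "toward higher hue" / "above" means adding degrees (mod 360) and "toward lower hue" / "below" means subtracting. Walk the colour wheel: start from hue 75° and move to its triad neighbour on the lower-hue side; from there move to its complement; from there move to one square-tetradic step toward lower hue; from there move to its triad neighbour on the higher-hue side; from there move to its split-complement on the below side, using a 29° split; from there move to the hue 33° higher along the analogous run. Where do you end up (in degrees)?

349°

triadic ↓ −120°: 75 − 120 = -45 → -45 + 360 = 315°
complement +180°: 315 + 180 = 495 → 495 − 360 = 135°
square ↓ −90°: 135 − 90 = 45°
triadic ↑ +120°: 45 + 120 = 165°
split-comp 29° ↓ +151°: 165 + 151 = 316°
analog 33° ↑ +33°: 316 + 33 = 349°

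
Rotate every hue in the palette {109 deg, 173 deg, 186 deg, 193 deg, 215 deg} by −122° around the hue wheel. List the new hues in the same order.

347°, 51°, 64°, 71°, 93°

109 − 122 = -13 → -13 + 360 = 347°
173 − 122 = 51°
186 − 122 = 64°
193 − 122 = 71°
215 − 122 = 93°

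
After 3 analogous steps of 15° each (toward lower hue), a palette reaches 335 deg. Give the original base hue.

3 steps of 15° (toward lower hue) give a net shift of −45°.
Start = end − shift: 335 + 45 = 380 → 380 − 360 = 20°

20°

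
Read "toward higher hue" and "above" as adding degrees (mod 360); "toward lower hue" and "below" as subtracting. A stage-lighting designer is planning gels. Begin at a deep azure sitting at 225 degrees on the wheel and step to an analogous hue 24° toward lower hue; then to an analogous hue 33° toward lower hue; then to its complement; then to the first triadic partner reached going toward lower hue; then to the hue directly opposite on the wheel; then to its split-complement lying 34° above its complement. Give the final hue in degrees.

225 − 24 = 201°   (analog 24° ↓)
201 − 33 = 168°   (analog 33° ↓)
168 + 180 = 348°   (complement)
348 − 120 = 228°   (triadic ↓)
228 + 180 = 408 → 408 − 360 = 48°   (complement)
48 + 214 = 262°   (split-comp 34° ↑)

262°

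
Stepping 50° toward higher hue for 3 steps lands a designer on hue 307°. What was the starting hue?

3 steps of 50° (toward higher hue) give a net shift of +150°.
Start = end − shift: 307 − 150 = 157°

157°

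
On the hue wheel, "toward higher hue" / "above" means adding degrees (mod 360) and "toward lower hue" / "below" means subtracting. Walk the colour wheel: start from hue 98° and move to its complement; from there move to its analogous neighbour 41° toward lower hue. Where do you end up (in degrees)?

+180° (complement): 98 + 180 = 278°
−41° (analog 41° ↓): 278 − 41 = 237°

237°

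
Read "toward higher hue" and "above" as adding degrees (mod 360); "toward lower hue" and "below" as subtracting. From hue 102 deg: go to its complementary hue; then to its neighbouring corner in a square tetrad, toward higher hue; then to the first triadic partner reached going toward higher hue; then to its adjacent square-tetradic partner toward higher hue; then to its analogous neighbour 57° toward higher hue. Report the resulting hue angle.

279°

+180° (complement): 102 + 180 = 282°
+90° (square ↑): 282 + 90 = 372 → 372 − 360 = 12°
+120° (triadic ↑): 12 + 120 = 132°
+90° (square ↑): 132 + 90 = 222°
+57° (analog 57° ↑): 222 + 57 = 279°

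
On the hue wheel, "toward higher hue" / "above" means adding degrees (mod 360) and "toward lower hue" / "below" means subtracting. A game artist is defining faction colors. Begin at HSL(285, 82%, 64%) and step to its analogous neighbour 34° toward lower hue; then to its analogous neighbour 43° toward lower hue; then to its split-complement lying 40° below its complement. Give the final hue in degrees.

analog 34° ↓ −34°: 285 − 34 = 251°
analog 43° ↓ −43°: 251 − 43 = 208°
split-comp 40° ↓ +140°: 208 + 140 = 348°

348°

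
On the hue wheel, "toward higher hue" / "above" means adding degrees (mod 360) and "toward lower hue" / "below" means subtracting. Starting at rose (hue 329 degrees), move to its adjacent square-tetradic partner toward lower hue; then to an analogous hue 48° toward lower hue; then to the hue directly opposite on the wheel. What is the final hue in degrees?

11°

−90° (square ↓): 329 − 90 = 239°
−48° (analog 48° ↓): 239 − 48 = 191°
+180° (complement): 191 + 180 = 371 → 371 − 360 = 11°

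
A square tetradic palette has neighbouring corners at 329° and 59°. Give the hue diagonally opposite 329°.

149°

A square tetradic scheme places four hues 90° apart; opposite corners are 180° apart.
329 + 180 = 509 → 509 − 360 = 149°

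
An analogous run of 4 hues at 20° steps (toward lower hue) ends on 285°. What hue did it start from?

3 steps of 20° (toward lower hue) give a net shift of −60°.
Start = end − shift: 285 + 60 = 345°

345°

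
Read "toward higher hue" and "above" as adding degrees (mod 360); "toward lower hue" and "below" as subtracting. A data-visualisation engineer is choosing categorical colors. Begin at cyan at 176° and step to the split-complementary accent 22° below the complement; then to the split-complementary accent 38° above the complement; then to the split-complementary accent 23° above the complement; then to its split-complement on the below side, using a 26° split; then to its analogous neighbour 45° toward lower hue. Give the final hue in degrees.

144°

176 + 158 = 334°   (split-comp 22° ↓)
334 + 218 = 552 → 552 − 360 = 192°   (split-comp 38° ↑)
192 + 203 = 395 → 395 − 360 = 35°   (split-comp 23° ↑)
35 + 154 = 189°   (split-comp 26° ↓)
189 − 45 = 144°   (analog 45° ↓)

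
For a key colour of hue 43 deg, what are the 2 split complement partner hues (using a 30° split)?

Split-complementary hues sit 30° either side of the complement.
Complement of 43 deg: 43 + 180 = 223°
223 − 30 = 193°
223 + 30 = 253°

193° and 253°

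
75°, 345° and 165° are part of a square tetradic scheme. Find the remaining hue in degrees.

A square tetradic scheme places four hues every 90°.
The full set through 75° is {75°, 165°, 255°, 345°}.
Given {75°, 165°, 345°}, the missing hue is 255°.

255°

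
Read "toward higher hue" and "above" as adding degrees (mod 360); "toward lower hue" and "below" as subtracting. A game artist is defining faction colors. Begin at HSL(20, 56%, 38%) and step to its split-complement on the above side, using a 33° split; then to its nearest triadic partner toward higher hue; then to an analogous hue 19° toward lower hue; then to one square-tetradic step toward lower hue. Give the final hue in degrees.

20 + 213 = 233°   (split-comp 33° ↑)
233 + 120 = 353°   (triadic ↑)
353 − 19 = 334°   (analog 19° ↓)
334 − 90 = 244°   (square ↓)

244°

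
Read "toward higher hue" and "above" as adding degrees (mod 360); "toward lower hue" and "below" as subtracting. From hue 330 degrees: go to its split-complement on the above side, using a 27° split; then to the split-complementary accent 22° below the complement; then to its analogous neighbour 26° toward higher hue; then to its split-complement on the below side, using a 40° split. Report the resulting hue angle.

141°

split-comp 27° ↑ +207°: 330 + 207 = 537 → 537 − 360 = 177°
split-comp 22° ↓ +158°: 177 + 158 = 335°
analog 26° ↑ +26°: 335 + 26 = 361 → 361 − 360 = 1°
split-comp 40° ↓ +140°: 1 + 140 = 141°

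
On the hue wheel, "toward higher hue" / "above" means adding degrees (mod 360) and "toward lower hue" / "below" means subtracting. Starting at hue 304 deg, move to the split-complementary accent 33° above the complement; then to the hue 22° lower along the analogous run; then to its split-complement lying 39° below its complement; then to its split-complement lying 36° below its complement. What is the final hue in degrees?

+213° (split-comp 33° ↑): 304 + 213 = 517 → 517 − 360 = 157°
−22° (analog 22° ↓): 157 − 22 = 135°
+141° (split-comp 39° ↓): 135 + 141 = 276°
+144° (split-comp 36° ↓): 276 + 144 = 420 → 420 − 360 = 60°

60°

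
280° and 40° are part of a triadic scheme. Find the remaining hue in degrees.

A triad places three hues 120° apart.
The full set through 40° is {40°, 160°, 280°}.
Given {40°, 280°}, the missing hue is 160°.

160°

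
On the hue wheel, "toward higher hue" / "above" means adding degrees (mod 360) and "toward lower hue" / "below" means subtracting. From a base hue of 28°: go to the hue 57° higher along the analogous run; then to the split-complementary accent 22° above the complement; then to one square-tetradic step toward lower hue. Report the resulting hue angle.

197°

+57° (analog 57° ↑): 28 + 57 = 85°
+202° (split-comp 22° ↑): 85 + 202 = 287°
−90° (square ↓): 287 − 90 = 197°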